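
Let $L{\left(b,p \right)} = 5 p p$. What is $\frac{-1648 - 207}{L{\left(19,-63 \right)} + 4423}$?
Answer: $- \frac{1855}{24268} \approx -0.076438$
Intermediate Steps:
$L{\left(b,p \right)} = 5 p^{2}$
$\frac{-1648 - 207}{L{\left(19,-63 \right)} + 4423} = \frac{-1648 - 207}{5 \left(-63\right)^{2} + 4423} = - \frac{1855}{5 \cdot 3969 + 4423} = - \frac{1855}{19845 + 4423} = - \frac{1855}{24268}$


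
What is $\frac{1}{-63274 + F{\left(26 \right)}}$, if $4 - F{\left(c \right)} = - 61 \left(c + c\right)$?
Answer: $- \frac{1}{60098} \approx -1.6639 \cdot 10^{-5}$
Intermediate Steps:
$F{\left(c \right)} = 4 + 122 c$ ($F{\left(c \right)} = 4 - - 61 \left(c + c\right) = 4 - - 61 \cdot 2 c = 4 - - 122 c = 4 + 122 c$)
$\frac{1}{-63274 + F{\left(26 \right)}} = \frac{1}{-63274 + \left(4 + 122 \cdot 26\right)} = \frac{1}{-63274 + \left(4 + 3172\right)} = \frac{1}{-63274 + 3176} = \frac{1}{-60098} = - \frac{1}{60098}$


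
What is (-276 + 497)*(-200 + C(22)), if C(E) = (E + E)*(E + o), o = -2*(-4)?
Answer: 247520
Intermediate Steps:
o = 8
C(E) = 2*E*(8 + E) (C(E) = (E + E)*(E + 8) = (2*E)*(8 + E) = 2*E*(8 + E))
(-276 + 497)*(-200 + C(22)) = (-276 + 497)*(-200 + 2*22*(8 + 22)) = 221*(-200 + 2*22*30) = 221*(-200 + 1320) = 221*1120 = 247520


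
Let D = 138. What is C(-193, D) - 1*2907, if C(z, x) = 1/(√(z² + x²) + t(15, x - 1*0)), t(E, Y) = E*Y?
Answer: -12292558479/4228607 - √56293/4228607 ≈ -2907.0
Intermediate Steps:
C(z, x) = 1/(√(x² + z²) + 15*x) (C(z, x) = 1/(√(z² + x²) + 15*(x - 1*0)) = 1/(√(x² + z²) + 15*(x + 0)) = 1/(√(x² + z²) + 15*x))
C(-193, D) - 1*2907 = 1/(√(138² + (-193)²) + 15*138) - 1*2907 = 1/(√(19044 + 37249) + 2070) - 2907 = 1/(√56293 + 2070) - 2907 = 1/(2070 + √56293) - 2907 = -2907 + 1/(2070 + √56293)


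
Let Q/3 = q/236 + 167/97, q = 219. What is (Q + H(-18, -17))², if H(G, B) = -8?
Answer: 1371241/524043664 ≈ 0.0026167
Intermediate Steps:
Q = 181965/22892 (Q = 3*(219/236 + 167/97) = 3*(60655/22892) = 181965/22892 ≈ 7.9488)
(Q + H(-18, -17))² = (181965/22892 - 8)² = (-1171/22892)² = 1371241/524043664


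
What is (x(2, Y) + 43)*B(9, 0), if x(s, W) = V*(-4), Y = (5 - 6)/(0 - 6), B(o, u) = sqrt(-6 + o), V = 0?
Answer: 43*sqrt(3) ≈ 74.478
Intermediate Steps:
Y = 1/6 (Y = -1/(-6) = -1*(-1/6) = 1/6 ≈ 0.16667)
x(s, W) = 0 (x(s, W) = 0*(-4) = 0)
(x(2, Y) + 43)*B(9, 0) = (0 + 43)*sqrt(-6 + 9) = 43*sqrt(3)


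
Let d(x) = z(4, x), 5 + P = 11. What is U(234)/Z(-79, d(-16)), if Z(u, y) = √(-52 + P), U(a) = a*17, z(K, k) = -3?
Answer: -1989*I*√46/23 ≈ -586.52*I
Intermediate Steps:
P = 6 (P = -5 + 11 = 6)
d(x) = -3
U(a) = 17*a
Z(u, y) = I*√46 (Z(u, y) = √(-52 + 6) = √(-46) = I*√46)
U(234)/Z(-79, d(-16)) = (17*234)/((I*√46)) = 3978*(-I*√46/46) = -1989*I*√46/23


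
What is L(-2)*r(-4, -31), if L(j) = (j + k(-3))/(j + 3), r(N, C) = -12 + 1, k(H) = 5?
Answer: -33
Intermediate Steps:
r(N, C) = -11
L(j) = (5 + j)/(3 + j) (L(j) = (j + 5)/(j + 3) = (5 + j)/(3 + j))
L(-2)*r(-4, -31) = ((5 - 2)/(3 - 2))*(-11) = (3/1)*(-11) = (1*3)*(-11) = 3*(-11) = -33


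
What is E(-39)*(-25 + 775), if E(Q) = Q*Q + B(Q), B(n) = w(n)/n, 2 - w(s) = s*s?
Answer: 15209500/13 ≈ 1.1700e+6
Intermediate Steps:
w(s) = 2 - s² (w(s) = 2 - s*s = 2 - s²)
B(n) = (2 - n²)/n
E(Q) = Q² - Q + 2/Q (E(Q) = Q*Q + (-Q + 2/Q) = Q² + (-Q + 2/Q) = Q² - Q + 2/Q)
E(-39)*(-25 + 775) = ((-39)² - 1*(-39) + 2/(-39))*(-25 + 775) = (1521 + 39 + 2*(-1/39))*750 = (1521 + 39 - 2/39)*750 = (60838/39)*750 = 15209500/13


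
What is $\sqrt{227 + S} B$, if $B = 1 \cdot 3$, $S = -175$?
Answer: $6 \sqrt{13} \approx 21.633$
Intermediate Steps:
$B = 3$
$\sqrt{227 + S} B = \sqrt{227 - 175} \cdot 3 = \sqrt{52} \cdot 3 = 2 \sqrt{13} \cdot 3 = 6 \sqrt{13}$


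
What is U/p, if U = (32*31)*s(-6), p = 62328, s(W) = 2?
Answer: 248/7791 ≈ 0.031832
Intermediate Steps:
U = 1984 (U = (32*31)*2 = 992*2 = 1984)
U/p = 1984/62328 = 1984*(1/62328) = 248/7791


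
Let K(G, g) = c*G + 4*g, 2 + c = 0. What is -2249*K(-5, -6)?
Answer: 31486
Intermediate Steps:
c = -2 (c = -2 + 0 = -2)
K(G, g) = -2*G + 4*g
-2249*K(-5, -6) = -2249*(-2*(-5) + 4*(-6)) = -2249*(10 - 24) = -2249*(-14) = 31486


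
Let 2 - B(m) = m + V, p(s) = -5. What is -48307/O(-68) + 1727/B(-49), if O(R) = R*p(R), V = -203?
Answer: -5841399/43180 ≈ -135.28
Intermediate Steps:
B(m) = 205 - m (B(m) = 2 - (m - 203) = 2 - (-203 + m) = 2 + (203 - m) = 205 - m)
O(R) = -5*R (O(R) = R*(-5) = -5*R)
-48307/O(-68) + 1727/B(-49) = -48307/((-5*(-68))) + 1727/(205 - 1*(-49)) = -48307/340 + 1727/(205 + 49) = -48307*1/340 + 1727/254 = -48307/340 + 1727*(1/254) = -48307/340 + 1727/254 = -5841399/43180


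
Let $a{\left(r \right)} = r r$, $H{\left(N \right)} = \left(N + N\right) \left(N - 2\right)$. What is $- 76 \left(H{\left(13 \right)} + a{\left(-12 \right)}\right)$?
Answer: $-32680$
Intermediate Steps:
$H{\left(N \right)} = 2 N \left(-2 + N\right)$
$a{\left(r \right)} = r^{2}$
$- 76 \left(H{\left(13 \right)} + a{\left(-12 \right)}\right) = - 76 \left(2 \cdot 13 \left(-2 + 13\right) + \left(-12\right)^{2}\right) = - 76 \left(2 \cdot 13 \cdot 11 + 144\right) = - 76 \left(286 + 144\right) = \left(-76\right) 430 = -32680$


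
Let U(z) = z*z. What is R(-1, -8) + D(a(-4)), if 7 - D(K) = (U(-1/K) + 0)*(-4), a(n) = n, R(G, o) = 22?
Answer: 117/4 ≈ 29.250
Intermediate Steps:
U(z) = z²
D(K) = 7 + 4/K² (D(K) = 7 - ((-1/K)² + 0)*(-4) = 7 - (K⁻² + 0)*(-4) = 7 - (-4)/K² = 7 + 4/K²)
R(-1, -8) + D(a(-4)) = 22 + (7 + 4/(-4)²) = 22 + (7 + 4*(1/16)) = 22 + (7 + ¼) = 22 + 29/4 = 117/4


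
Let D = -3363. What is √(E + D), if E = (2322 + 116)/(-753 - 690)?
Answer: I*√7006121421/1443 ≈ 58.006*I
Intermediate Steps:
E = -2438/1443 (E = 2438/(-1443) = 2438*(-1/1443) = -2438/1443 ≈ -1.6895)
√(E + D) = √(-2438/1443 - 3363) = √(-4855247/1443) = I*√7006121421/1443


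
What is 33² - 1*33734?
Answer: -32645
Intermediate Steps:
33² - 1*33734 = 1089 - 33734 = -32645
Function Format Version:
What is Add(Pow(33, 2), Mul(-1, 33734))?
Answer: -32645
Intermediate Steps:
Add(Pow(33, 2), Mul(-1, 33734)) = Add(1089, -33734) = -32645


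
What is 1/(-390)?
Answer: -1/390 ≈ -0.0025641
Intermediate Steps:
1/(-390) = -1/390*1 = -1/390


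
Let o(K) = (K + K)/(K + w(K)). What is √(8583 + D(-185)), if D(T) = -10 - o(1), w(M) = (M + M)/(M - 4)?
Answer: √8567 ≈ 92.558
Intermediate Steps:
w(M) = 2*M/(-4 + M) (w(M) = (2*M)/(-4 + M) = 2*M/(-4 + M))
o(K) = 2*K/(K + 2*K/(-4 + K)) (o(K) = (K + K)/(K + 2*K/(-4 + K)) = (2*K)/(K + 2*K/(-4 + K)) = 2*K/(K + 2*K/(-4 + K)))
D(T) = -16 (D(T) = -10 - 2*(-4 + 1)/(-2 + 1) = -10 - 2*(-3)/(-1) = -10 - 2*(-1)*(-3) = -10 - 1*6 = -10 - 6 = -16)
√(8583 + D(-185)) = √(8583 - 16) = √8567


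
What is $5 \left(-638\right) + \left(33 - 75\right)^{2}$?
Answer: $-1426$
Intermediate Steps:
$5 \left(-638\right) + \left(33 - 75\right)^{2} = -3190 + \left(-42\right)^{2} = -3190 + 1764 = -1426$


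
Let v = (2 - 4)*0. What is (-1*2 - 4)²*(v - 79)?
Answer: -2844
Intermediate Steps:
v = 0 (v = -2*0 = 0)
(-1*2 - 4)²*(v - 79) = (-1*2 - 4)²*(0 - 79) = (-2 - 4)²*(-79) = (-6)²*(-79) = 36*(-79) = -2844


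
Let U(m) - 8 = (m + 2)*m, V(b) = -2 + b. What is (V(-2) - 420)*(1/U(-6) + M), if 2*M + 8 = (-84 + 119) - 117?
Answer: 76267/4 ≈ 19067.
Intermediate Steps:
M = -45 (M = -4 + ((-84 + 119) - 117)/2 = -4 + (35 - 117)/2 = -4 + (1/2)*(-82) = -4 - 41 = -45)
U(m) = 8 + m*(2 + m) (U(m) = 8 + (m + 2)*m = 8 + (2 + m)*m = 8 + m*(2 + m))
(V(-2) - 420)*(1/U(-6) + M) = ((-2 - 2) - 420)*(1/(8 + (-6)**2 + 2*(-6)) - 45) = (-4 - 420)*(1/(8 + 36 - 12) - 45) = -424*(1/32 - 45) = -424*(-1439/32) = 76267/4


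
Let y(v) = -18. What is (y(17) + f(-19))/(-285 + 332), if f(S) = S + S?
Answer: -56/47 ≈ -1.1915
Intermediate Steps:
f(S) = 2*S
(y(17) + f(-19))/(-285 + 332) = (-18 + 2*(-19))/(-285 + 332) = (-18 - 38)/47 = -56*1/47 = -56/47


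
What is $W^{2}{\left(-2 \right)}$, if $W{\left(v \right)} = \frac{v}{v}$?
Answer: $1$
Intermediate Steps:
$W{\left(v \right)} = 1$
$W^{2}{\left(-2 \right)} = 1^{2} = 1$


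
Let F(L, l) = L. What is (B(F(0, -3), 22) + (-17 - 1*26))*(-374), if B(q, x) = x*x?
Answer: -164934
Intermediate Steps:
B(q, x) = x²
(B(F(0, -3), 22) + (-17 - 1*26))*(-374) = (22² + (-17 - 1*26))*(-374) = (484 + (-17 - 26))*(-374) = (484 - 43)*(-374) = 441*(-374) = -164934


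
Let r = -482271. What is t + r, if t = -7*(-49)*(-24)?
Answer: -490503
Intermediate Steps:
t = -8232 (t = 343*(-24) = -8232)
t + r = -8232 - 482271 = -490503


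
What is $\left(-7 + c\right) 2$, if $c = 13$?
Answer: $12$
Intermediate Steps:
$\left(-7 + c\right) 2 = \left(-7 + 13\right) 2 = 6 \cdot 2 = 12$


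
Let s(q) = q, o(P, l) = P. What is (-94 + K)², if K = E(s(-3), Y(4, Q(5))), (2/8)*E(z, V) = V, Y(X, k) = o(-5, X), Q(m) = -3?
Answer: 12996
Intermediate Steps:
Y(X, k) = -5
E(z, V) = 4*V
K = -20 (K = 4*(-5) = -20)
(-94 + K)² = (-94 - 20)² = (-114)² = 12996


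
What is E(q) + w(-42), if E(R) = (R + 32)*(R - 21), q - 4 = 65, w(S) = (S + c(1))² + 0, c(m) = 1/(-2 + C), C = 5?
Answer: 59257/9 ≈ 6584.1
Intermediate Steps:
c(m) = ⅓ (c(m) = 1/(-2 + 5) = 1/3 = ⅓)
w(S) = (⅓ + S)² (w(S) = (S + ⅓)² + 0 = (⅓ + S)² + 0 = (⅓ + S)²)
q = 69 (q = 4 + 65 = 69)
E(R) = (-21 + R)*(32 + R) (E(R) = (32 + R)*(-21 + R) = (-21 + R)*(32 + R))
E(q) + w(-42) = (-672 + 69² + 11*69) + (1 + 3*(-42))²/9 = (-672 + 4761 + 759) + (1 - 126)²/9 = 4848 + (⅑)*(-125)² = 4848 + (⅑)*15625 = 4848 + 15625/9 = 59257/9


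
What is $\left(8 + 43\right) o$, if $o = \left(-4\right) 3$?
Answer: $-612$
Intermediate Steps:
$o = -12$
$\left(8 + 43\right) o = \left(8 + 43\right) \left(-12\right) = 51 \left(-12\right) = -612$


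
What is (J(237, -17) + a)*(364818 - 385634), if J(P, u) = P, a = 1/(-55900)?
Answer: -68944147996/13975 ≈ -4.9334e+6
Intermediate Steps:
a = -1/55900 ≈ -1.7889e-5
(J(237, -17) + a)*(364818 - 385634) = (237 - 1/55900)*(364818 - 385634) = (13248299/55900)*(-20816) = -68944147996/13975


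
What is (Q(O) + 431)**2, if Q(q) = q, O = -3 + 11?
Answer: 192721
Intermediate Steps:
O = 8
(Q(O) + 431)**2 = (8 + 431)**2 = 439**2 = 192721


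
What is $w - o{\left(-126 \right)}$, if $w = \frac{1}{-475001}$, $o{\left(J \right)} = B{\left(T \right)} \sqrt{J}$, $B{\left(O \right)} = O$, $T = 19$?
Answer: $- \frac{1}{475001} - 57 i \sqrt{14} \approx -2.1053 \cdot 10^{-6} - 213.27 i$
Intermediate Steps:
$o{\left(J \right)} = 19 \sqrt{J}$
$w = - \frac{1}{475001} \approx -2.1053 \cdot 10^{-6}$
$w - o{\left(-126 \right)} = - \frac{1}{475001} - 19 \sqrt{-126} = - \frac{1}{475001} - 19 \cdot 3 i \sqrt{14} = - \frac{1}{475001} - 57 i \sqrt{14}$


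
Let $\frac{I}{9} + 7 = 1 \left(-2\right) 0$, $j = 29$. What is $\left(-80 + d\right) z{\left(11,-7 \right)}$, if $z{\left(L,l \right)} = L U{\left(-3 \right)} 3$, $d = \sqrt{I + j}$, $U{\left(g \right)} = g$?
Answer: $7920 - 99 i \sqrt{34} \approx 7920.0 - 577.26 i$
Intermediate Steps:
$I = -63$ ($I = -63 + 9 \cdot 1 \left(-2\right) 0 = -63 + 9 \left(\left(-2\right) 0\right) = -63 + 9 \cdot 0 = -63 + 0 = -63$)
$d = i \sqrt{34}$ ($d = \sqrt{-63 + 29} = \sqrt{-34} = i \sqrt{34} \approx 5.8309 i$)
$z{\left(L,l \right)} = - 9 L$ ($z{\left(L,l \right)} = L \left(-3\right) 3 = - 3 L 3 = - 9 L$)
$\left(-80 + d\right) z{\left(11,-7 \right)} = \left(-80 + i \sqrt{34}\right) \left(\left(-9\right) 11\right) = \left(-80 + i \sqrt{34}\right) \left(-99\right) = 7920 - 99 i \sqrt{34}$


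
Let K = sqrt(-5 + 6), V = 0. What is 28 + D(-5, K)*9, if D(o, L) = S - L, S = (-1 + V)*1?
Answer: 10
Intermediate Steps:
S = -1 (S = (-1 + 0)*1 = -1*1 = -1)
K = 1 (K = sqrt(1) = 1)
D(o, L) = -1 - L
28 + D(-5, K)*9 = 28 + (-1 - 1*1)*9 = 28 + (-1 - 1)*9 = 28 - 2*9 = 28 - 18 = 10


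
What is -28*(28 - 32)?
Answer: 112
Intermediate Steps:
-28*(28 - 32) = -28*(-4) = 112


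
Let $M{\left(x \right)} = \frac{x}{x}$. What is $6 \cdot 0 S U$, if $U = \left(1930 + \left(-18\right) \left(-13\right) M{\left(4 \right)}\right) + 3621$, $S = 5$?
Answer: $0$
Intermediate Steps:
$M{\left(x \right)} = 1$
$U = 5785$ ($U = \left(1930 + \left(-18\right) \left(-13\right) 1\right) + 3621 = \left(1930 + 234 \cdot 1\right) + 3621 = \left(1930 + 234\right) + 3621 = 2164 + 3621 = 5785$)
$6 \cdot 0 S U = 6 \cdot 0 \cdot 5 \cdot 5785 = 0 \cdot 5 \cdot 5785 = 0 \cdot 5785 = 0$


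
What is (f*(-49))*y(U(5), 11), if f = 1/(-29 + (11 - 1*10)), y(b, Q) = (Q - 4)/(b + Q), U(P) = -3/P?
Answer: 245/208 ≈ 1.1779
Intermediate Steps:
y(b, Q) = (-4 + Q)/(Q + b)
f = -1/28 (f = 1/(-29 + (11 - 10)) = 1/(-29 + 1) = 1/(-28) = -1/28 ≈ -0.035714)
(f*(-49))*y(U(5), 11) = (-1/28*(-49))*((-4 + 11)/(11 - 3/5)) = 7*(7/(11 - 3*1/5))/4 = 7*(7/(11 - 3/5))/4 = 7*(7/(52/5))/4 = 7*((5/52)*7)/4 = (7/4)*(35/52) = 245/208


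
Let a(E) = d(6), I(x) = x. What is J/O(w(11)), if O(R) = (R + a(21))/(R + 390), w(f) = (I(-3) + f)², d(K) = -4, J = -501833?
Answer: -113916091/30 ≈ -3.7972e+6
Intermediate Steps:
a(E) = -4
w(f) = (-3 + f)²
O(R) = (-4 + R)/(390 + R) (O(R) = (R - 4)/(R + 390) = (-4 + R)/(390 + R))
J/O(w(11)) = -501833*(390 + (-3 + 11)²)/(-4 + (-3 + 11)²) = -501833*(390 + 8²)/(-4 + 8²) = -501833*(390 + 64)/(-4 + 64) = -501833/(60/454) = -501833/((1/454)*60) = -501833/30/227 = -501833*227/30 = -113916091/30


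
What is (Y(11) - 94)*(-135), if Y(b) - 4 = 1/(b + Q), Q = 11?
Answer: 267165/22 ≈ 12144.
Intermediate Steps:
Y(b) = 4 + 1/(11 + b) (Y(b) = 4 + 1/(b + 11) = 4 + 1/(11 + b))
(Y(11) - 94)*(-135) = ((45 + 4*11)/(11 + 11) - 94)*(-135) = ((45 + 44)/22 - 94)*(-135) = ((1/22)*89 - 94)*(-135) = (89/22 - 94)*(-135) = -1979/22*(-135) = 267165/22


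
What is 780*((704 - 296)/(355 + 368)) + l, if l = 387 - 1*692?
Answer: 32575/241 ≈ 135.17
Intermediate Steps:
l = -305 (l = 387 - 692 = -305)
780*((704 - 296)/(355 + 368)) + l = 780*((704 - 296)/(355 + 368)) - 305 = 780*(408/723) - 305 = 780*(408*(1/723)) - 305 = 780*(136/241) - 305 = 106080/241 - 305 = 32575/241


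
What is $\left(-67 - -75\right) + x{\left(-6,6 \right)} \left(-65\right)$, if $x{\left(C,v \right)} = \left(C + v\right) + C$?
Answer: $398$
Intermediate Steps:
$x{\left(C,v \right)} = v + 2 C$
$\left(-67 - -75\right) + x{\left(-6,6 \right)} \left(-65\right) = \left(-67 - -75\right) + \left(6 + 2 \left(-6\right)\right) \left(-65\right) = \left(-67 + 75\right) + \left(6 - 12\right) \left(-65\right) = 8 - -390 = 8 + 390 = 398$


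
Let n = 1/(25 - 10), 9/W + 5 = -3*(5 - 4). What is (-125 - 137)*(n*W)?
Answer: 393/20 ≈ 19.650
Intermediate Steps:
W = -9/8 (W = 9/(-5 - 3*(5 - 4)) = 9/(-5 - 3*1) = 9/(-5 - 3) = 9/(-8) = 9*(-1/8) = -9/8 ≈ -1.1250)
n = 1/15 ≈ 0.066667
(-125 - 137)*(n*W) = (-125 - 137)*((1/15)*(-9/8)) = -262*(-3/40) = 393/20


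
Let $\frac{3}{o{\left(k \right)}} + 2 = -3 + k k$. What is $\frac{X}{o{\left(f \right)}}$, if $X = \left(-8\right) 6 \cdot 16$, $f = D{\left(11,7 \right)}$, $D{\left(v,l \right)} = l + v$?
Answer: $-81664$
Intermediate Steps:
$f = 18$ ($f = 7 + 11 = 18$)
$o{\left(k \right)} = \frac{3}{-5 + k^{2}}$ ($o{\left(k \right)} = \frac{3}{-2 + \left(-3 + k k\right)} = \frac{3}{-2 + \left(-3 + k^{2}\right)} = \frac{3}{-5 + k^{2}}$)
$X = -768$ ($X = \left(-48\right) 16 = -768$)
$\frac{X}{o{\left(f \right)}} = - \frac{768}{3 \frac{1}{-5 + 18^{2}}} = - \frac{768}{3 \frac{1}{-5 + 324}} = - \frac{768}{3 \cdot \frac{1}{319}} = - \frac{768}{\frac{3}{319}} = \left(-768\right) \frac{319}{3} = -81664$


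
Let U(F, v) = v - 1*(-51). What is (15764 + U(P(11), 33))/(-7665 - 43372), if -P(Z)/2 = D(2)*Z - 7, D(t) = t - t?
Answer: -2264/7291 ≈ -0.31052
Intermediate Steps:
D(t) = 0
P(Z) = 14 (P(Z) = -2*(0*Z - 7) = -2*(0 - 7) = -2*(-7) = 14)
U(F, v) = 51 + v (U(F, v) = v + 51 = 51 + v)
(15764 + U(P(11), 33))/(-7665 - 43372) = (15764 + (51 + 33))/(-7665 - 43372) = (15764 + 84)/(-51037) = 15848*(-1/51037) = -2264/7291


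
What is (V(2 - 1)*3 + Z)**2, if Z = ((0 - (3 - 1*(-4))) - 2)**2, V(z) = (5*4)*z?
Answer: 19881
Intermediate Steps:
V(z) = 20*z
Z = 81 (Z = ((0 - (3 + 4)) - 2)**2 = ((0 - 1*7) - 2)**2 = ((0 - 7) - 2)**2 = (-7 - 2)**2 = (-9)**2 = 81)
(V(2 - 1)*3 + Z)**2 = ((20*(2 - 1))*3 + 81)**2 = ((20*1)*3 + 81)**2 = (20*3 + 81)**2 = (60 + 81)**2 = 141**2 = 19881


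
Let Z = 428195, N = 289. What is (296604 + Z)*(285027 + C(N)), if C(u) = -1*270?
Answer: 206391588843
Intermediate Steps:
C(u) = -270
(296604 + Z)*(285027 + C(N)) = (296604 + 428195)*(285027 - 270) = 724799*284757 = 206391588843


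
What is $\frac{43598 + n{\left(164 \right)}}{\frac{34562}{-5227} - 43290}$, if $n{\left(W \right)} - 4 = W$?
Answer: $- \frac{114382441}{113155696} \approx -1.0108$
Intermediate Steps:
$n{\left(W \right)} = 4 + W$
$\frac{43598 + n{\left(164 \right)}}{\frac{34562}{-5227} - 43290} = \frac{43598 + \left(4 + 164\right)}{\frac{34562}{-5227} - 43290} = \frac{43598 + 168}{34562 \left(- \frac{1}{5227}\right) - 43290} = \frac{43766}{- \frac{34562}{5227} - 43290} = \frac{43766}{- \frac{226311392}{5227}} = 43766 \left(- \frac{5227}{226311392}\right) = - \frac{114382441}{113155696}$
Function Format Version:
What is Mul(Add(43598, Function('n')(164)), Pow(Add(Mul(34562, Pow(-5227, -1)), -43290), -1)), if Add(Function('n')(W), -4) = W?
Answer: Rational(-114382441, 113155696) ≈ -1.0108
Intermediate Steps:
Function('n')(W) = Add(4, W)
Mul(Add(43598, Function('n')(164)), Pow(Add(Mul(34562, Pow(-5227, -1)), -43290), -1)) = Mul(Add(43598, Add(4, 164)), Pow(Add(Mul(34562, Pow(-5227, -1)), -43290), -1)) = Mul(Add(43598, 168), Pow(Add(Mul(34562, Rational(-1, 5227)), -43290), -1)) = Mul(43766, Pow(Add(Rational(-34562, 5227), -43290), -1)) = Mul(43766, Pow(Rational(-226311392, 5227), -1)) = Mul(43766, Rational(-5227, 226311392)) = Rational(-114382441, 113155696)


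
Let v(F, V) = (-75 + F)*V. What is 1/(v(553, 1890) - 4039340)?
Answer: -1/3135920 ≈ -3.1889e-7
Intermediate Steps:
v(F, V) = V*(-75 + F)
1/(v(553, 1890) - 4039340) = 1/(1890*(-75 + 553) - 4039340) = 1/(1890*478 - 4039340) = 1/(903420 - 4039340) = 1/(-3135920) = -1/3135920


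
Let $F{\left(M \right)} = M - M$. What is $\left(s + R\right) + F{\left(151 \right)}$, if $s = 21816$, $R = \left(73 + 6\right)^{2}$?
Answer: $28057$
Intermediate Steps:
$F{\left(M \right)} = 0$
$R = 6241$ ($R = 79^{2} = 6241$)
$\left(s + R\right) + F{\left(151 \right)} = \left(21816 + 6241\right) + 0 = 28057 + 0 = 28057$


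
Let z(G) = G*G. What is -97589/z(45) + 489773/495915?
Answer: -3160270574/66948525 ≈ -47.204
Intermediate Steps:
z(G) = G**2
-97589/z(45) + 489773/495915 = -97589/(45**2) + 489773/495915 = -97589/2025 + 489773*(1/495915) = -97589*1/2025 + 489773/495915 = -97589/2025 + 489773/495915 = -3160270574/66948525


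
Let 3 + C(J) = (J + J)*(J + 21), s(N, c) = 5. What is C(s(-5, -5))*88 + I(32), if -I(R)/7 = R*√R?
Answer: 22616 - 896*√2 ≈ 21349.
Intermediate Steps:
I(R) = -7*R^(3/2) (I(R) = -7*R*√R = -7*R^(3/2))
C(J) = -3 + 2*J*(21 + J) (C(J) = -3 + (J + J)*(J + 21) = -3 + (2*J)*(21 + J) = -3 + 2*J*(21 + J))
C(s(-5, -5))*88 + I(32) = (-3 + 2*5² + 42*5)*88 - 896*√2 = (-3 + 2*25 + 210)*88 - 896*√2 = (-3 + 50 + 210)*88 - 896*√2 = 257*88 - 896*√2 = 22616 - 896*√2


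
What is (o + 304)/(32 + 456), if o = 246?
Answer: 275/244 ≈ 1.1270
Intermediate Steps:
(o + 304)/(32 + 456) = (246 + 304)/(32 + 456) = 550/488 = 550*(1/488) = 275/244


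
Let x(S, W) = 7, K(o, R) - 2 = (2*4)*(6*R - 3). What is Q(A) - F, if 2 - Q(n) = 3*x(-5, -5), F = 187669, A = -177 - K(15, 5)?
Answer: -187688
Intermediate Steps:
K(o, R) = -22 + 48*R (K(o, R) = 2 + (2*4)*(6*R - 3) = 2 + 8*(-3 + 6*R) = 2 + (-24 + 48*R) = -22 + 48*R)
A = -395 (A = -177 - (-22 + 48*5) = -177 - (-22 + 240) = -177 - 1*218 = -177 - 218 = -395)
Q(n) = -19 (Q(n) = 2 - 3*7 = 2 - 1*21 = 2 - 21 = -19)
Q(A) - F = -19 - 1*187669 = -19 - 187669 = -187688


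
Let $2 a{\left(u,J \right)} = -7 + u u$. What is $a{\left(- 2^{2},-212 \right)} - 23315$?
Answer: $- \frac{46621}{2} \approx -23311.0$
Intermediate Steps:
$a{\left(u,J \right)} = - \frac{7}{2} + \frac{u^{2}}{2}$ ($a{\left(u,J \right)} = \frac{-7 + u u}{2} = \frac{-7 + u^{2}}{2} = - \frac{7}{2} + \frac{u^{2}}{2}$)
$a{\left(- 2^{2},-212 \right)} - 23315 = \left(- \frac{7}{2} + \frac{\left(- 2^{2}\right)^{2}}{2}\right) - 23315 = \left(- \frac{7}{2} + \frac{\left(\left(-1\right) 4\right)^{2}}{2}\right) - 23315 = \left(- \frac{7}{2} + \frac{\left(-4\right)^{2}}{2}\right) - 23315 = \left(- \frac{7}{2} + \frac{1}{2} \cdot 16\right) - 23315 = \left(- \frac{7}{2} + 8\right) - 23315 = \frac{9}{2} - 23315 = - \frac{46621}{2}$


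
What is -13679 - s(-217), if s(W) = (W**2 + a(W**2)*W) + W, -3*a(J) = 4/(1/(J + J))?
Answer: -81928157/3 ≈ -2.7309e+7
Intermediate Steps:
a(J) = -8*J/3 (a(J) = -4/(3*(1/(J + J))) = -4/(3*(1/(2*J))) = -4*2*J/3 = -8*J/3)
s(W) = W + W**2 - 8*W**3/3 (s(W) = (W**2 + (-8*W**2/3)*W) + W = (W**2 - 8*W**3/3) + W = W + W**2 - 8*W**3/3)
-13679 - s(-217) = -13679 - (-217)*(1 - 217 - 8/3*(-217)**2) = -13679 - (-217)*(1 - 217 - 8/3*47089) = -13679 - (-217)*(1 - 217 - 376712/3) = -13679 - (-217)*(-377360)/3 = -13679 - 1*81887120/3 = -13679 - 81887120/3 = -81928157/3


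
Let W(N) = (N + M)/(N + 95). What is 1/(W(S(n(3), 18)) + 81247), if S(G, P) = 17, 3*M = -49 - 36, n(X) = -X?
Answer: 168/13649479 ≈ 1.2308e-5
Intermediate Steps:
M = -85/3 (M = (-49 - 36)/3 = (⅓)*(-85) = -85/3 ≈ -28.333)
W(N) = (-85/3 + N)/(95 + N) (W(N) = (N - 85/3)/(N + 95) = (-85/3 + N)/(95 + N))
1/(W(S(n(3), 18)) + 81247) = 1/((-85/3 + 17)/(95 + 17) + 81247) = 1/(-34/3/112 + 81247) = 1/((1/112)*(-34/3) + 81247) = 1/(-17/168 + 81247) = 1/(13649479/168) = 168/13649479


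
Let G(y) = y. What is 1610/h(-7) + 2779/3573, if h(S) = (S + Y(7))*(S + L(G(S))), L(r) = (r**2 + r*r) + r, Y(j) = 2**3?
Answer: 359/18 ≈ 19.944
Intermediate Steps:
Y(j) = 8
L(r) = r + 2*r**2 (L(r) = (r**2 + r**2) + r = 2*r**2 + r = r + 2*r**2)
h(S) = (8 + S)*(S + S*(1 + 2*S)) (h(S) = (S + 8)*(S + S*(1 + 2*S)) = (8 + S)*(S + S*(1 + 2*S)))
1610/h(-7) + 2779/3573 = 1610/((2*(-7)*(8 + (-7)**2 + 9*(-7)))) + 2779/3573 = 1610/((2*(-7)*(8 + 49 - 63))) + 2779*(1/3573) = 1610/((2*(-7)*(-6))) + 7/9 = 1610/84 + 7/9 = 1610*(1/84) + 7/9 = 115/6 + 7/9 = 359/18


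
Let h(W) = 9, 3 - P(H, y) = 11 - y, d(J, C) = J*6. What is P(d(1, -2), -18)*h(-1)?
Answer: -234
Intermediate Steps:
d(J, C) = 6*J
P(H, y) = -8 + y (P(H, y) = 3 - (11 - y) = 3 + (-11 + y) = -8 + y)
P(d(1, -2), -18)*h(-1) = (-8 - 18)*9 = -26*9 = -234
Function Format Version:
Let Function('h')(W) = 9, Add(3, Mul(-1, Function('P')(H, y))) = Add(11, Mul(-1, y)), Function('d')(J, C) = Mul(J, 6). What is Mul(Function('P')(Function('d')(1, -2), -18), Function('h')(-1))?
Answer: -234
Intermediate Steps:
Function('d')(J, C) = Mul(6, J)
Function('P')(H, y) = Add(-8, y) (Function('P')(H, y) = Add(3, Mul(-1, Add(11, Mul(-1, y)))) = Add(3, Add(-11, y)) = Add(-8, y))
Mul(Function('P')(Function('d')(1, -2), -18), Function('h')(-1)) = Mul(Add(-8, -18), 9) = Mul(-26, 9) = -234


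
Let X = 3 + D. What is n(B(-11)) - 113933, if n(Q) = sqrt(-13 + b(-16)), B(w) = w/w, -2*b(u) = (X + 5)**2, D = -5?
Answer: -113933 + I*sqrt(70)/2 ≈ -1.1393e+5 + 4.1833*I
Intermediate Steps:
X = -2 (X = 3 - 5 = -2)
b(u) = -9/2 (b(u) = -(-2 + 5)**2/2 = -1/2*3**2 = -1/2*9 = -9/2)
B(w) = 1
n(Q) = I*sqrt(70)/2 (n(Q) = sqrt(-13 - 9/2) = sqrt(-35/2) = I*sqrt(70)/2)
n(B(-11)) - 113933 = I*sqrt(70)/2 - 113933 = -113933 + I*sqrt(70)/2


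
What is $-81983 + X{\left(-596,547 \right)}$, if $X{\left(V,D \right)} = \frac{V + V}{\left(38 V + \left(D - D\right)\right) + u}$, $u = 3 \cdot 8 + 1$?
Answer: $- \frac{1854700217}{22623} \approx -81983.0$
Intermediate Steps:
$u = 25$ ($u = 24 + 1 = 25$)
$X{\left(V,D \right)} = \frac{2 V}{25 + 38 V}$ ($X{\left(V,D \right)} = \frac{V + V}{\left(38 V + \left(D - D\right)\right) + 25} = \frac{2 V}{\left(38 V + 0\right) + 25} = \frac{2 V}{38 V + 25} = \frac{2 V}{25 + 38 V}$)
$-81983 + X{\left(-596,547 \right)} = -81983 + 2 \left(-596\right) \frac{1}{25 + 38 \left(-596\right)} = -81983 + 2 \left(-596\right) \frac{1}{25 - 22648} = -81983 + 2 \left(-596\right) \frac{1}{-22623} = -81983 + 2 \left(-596\right) \left(- \frac{1}{22623}\right) = -81983 + \frac{1192}{22623} = - \frac{1854700217}{22623}$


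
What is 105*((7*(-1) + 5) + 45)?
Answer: 4515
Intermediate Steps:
105*((7*(-1) + 5) + 45) = 105*((-7 + 5) + 45) = 105*(-2 + 45) = 105*43 = 4515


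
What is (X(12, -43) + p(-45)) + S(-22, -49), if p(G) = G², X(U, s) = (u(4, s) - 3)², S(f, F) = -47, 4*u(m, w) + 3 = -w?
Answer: 2027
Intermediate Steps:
u(m, w) = -¾ - w/4 (u(m, w) = -¾ + (-w)/4 = -¾ - w/4)
X(U, s) = (-15/4 - s/4)² (X(U, s) = ((-¾ - s/4) - 3)² = (-15/4 - s/4)²)
(X(12, -43) + p(-45)) + S(-22, -49) = ((15 - 43)²/16 + (-45)²) - 47 = ((1/16)*(-28)² + 2025) - 47 = ((1/16)*784 + 2025) - 47 = (49 + 2025) - 47 = 2074 - 47 = 2027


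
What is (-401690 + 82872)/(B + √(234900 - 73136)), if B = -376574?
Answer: 30014642383/35451953928 + 159409*√40441/35451953928 ≈ 0.84753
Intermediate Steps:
(-401690 + 82872)/(B + √(234900 - 73136)) = (-401690 + 82872)/(-376574 + √(234900 - 73136)) = -318818/(-376574 + √161764) = -318818/(-376574 + 2*√40441)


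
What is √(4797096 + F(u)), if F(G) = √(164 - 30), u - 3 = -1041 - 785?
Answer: √(4797096 + √134) ≈ 2190.2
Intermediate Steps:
u = -1823 (u = 3 + (-1041 - 785) = 3 - 1826 = -1823)
F(G) = √134
√(4797096 + F(u)) = √(4797096 + √134)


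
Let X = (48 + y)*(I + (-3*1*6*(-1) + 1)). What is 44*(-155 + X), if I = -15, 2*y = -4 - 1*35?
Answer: -1804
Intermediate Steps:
y = -39/2 (y = (-4 - 1*35)/2 = (-4 - 35)/2 = (½)*(-39) = -39/2 ≈ -19.500)
X = 114 (X = (48 - 39/2)*(-15 + (-3*1*6*(-1) + 1)) = 57*(-15 + (-18*(-1) + 1))/2 = 57*(-15 + (-3*(-6) + 1))/2 = 57*(-15 + (18 + 1))/2 = 57*(-15 + 19)/2 = (57/2)*4 = 114)
44*(-155 + X) = 44*(-155 + 114) = 44*(-41) = -1804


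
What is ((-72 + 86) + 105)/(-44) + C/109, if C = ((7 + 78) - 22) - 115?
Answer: -15259/4796 ≈ -3.1816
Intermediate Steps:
C = -52 (C = (85 - 22) - 115 = 63 - 115 = -52)
((-72 + 86) + 105)/(-44) + C/109 = ((-72 + 86) + 105)/(-44) - 52/109 = (14 + 105)*(-1/44) - 52*1/109 = 119*(-1/44) - 52/109 = -119/44 - 52/109 = -15259/4796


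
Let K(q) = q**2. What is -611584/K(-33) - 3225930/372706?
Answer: -115727032037/202938417 ≈ -570.26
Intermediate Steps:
-611584/K(-33) - 3225930/372706 = -611584/((-33)**2) - 3225930/372706 = -611584/1089 - 3225930*1/372706 = -611584*1/1089 - 1612965/186353 = -611584/1089 - 1612965/186353 = -115727032037/202938417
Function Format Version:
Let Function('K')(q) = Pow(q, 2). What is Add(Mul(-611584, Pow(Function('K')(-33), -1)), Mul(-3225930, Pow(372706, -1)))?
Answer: Rational(-115727032037, 202938417) ≈ -570.26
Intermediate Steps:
Add(Mul(-611584, Pow(Function('K')(-33), -1)), Mul(-3225930, Pow(372706, -1))) = Add(Mul(-611584, Pow(Pow(-33, 2), -1)), Mul(-3225930, Pow(372706, -1))) = Add(Mul(-611584, Pow(1089, -1)), Mul(-3225930, Rational(1, 372706))) = Add(Mul(-611584, Rational(1, 1089)), Rational(-1612965, 186353)) = Add(Rational(-611584, 1089), Rational(-1612965, 186353)) = Rational(-115727032037, 202938417)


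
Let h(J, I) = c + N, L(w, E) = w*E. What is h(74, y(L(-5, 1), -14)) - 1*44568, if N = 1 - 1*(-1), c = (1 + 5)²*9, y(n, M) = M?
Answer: -44242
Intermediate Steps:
L(w, E) = E*w
c = 324 (c = 6²*9 = 36*9 = 324)
N = 2 (N = 1 + 1 = 2)
h(J, I) = 326 (h(J, I) = 324 + 2 = 326)
h(74, y(L(-5, 1), -14)) - 1*44568 = 326 - 1*44568 = 326 - 44568 = -44242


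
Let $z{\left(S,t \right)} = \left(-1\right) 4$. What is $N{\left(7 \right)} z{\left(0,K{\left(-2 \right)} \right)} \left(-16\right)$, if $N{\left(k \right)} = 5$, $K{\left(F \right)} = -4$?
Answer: $320$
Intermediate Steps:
$z{\left(S,t \right)} = -4$
$N{\left(7 \right)} z{\left(0,K{\left(-2 \right)} \right)} \left(-16\right) = 5 \left(-4\right) \left(-16\right) = \left(-20\right) \left(-16\right) = 320$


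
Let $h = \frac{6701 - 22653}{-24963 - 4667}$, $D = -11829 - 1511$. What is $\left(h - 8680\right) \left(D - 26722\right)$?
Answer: $\frac{5151421305888}{14815} \approx 3.4772 \cdot 10^{8}$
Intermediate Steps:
$D = -13340$
$h = \frac{7976}{14815}$ ($h = - \frac{15952}{-29630} = \left(-15952\right) \left(- \frac{1}{29630}\right) = \frac{7976}{14815} \approx 0.53837$)
$\left(h - 8680\right) \left(D - 26722\right) = \left(\frac{7976}{14815} - 8680\right) \left(-13340 - 26722\right) = \left(- \frac{128586224}{14815}\right) \left(-40062\right) = \frac{5151421305888}{14815}$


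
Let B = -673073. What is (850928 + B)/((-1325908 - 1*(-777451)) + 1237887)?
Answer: 11857/45962 ≈ 0.25797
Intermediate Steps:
(850928 + B)/((-1325908 - 1*(-777451)) + 1237887) = (850928 - 673073)/((-1325908 - 1*(-777451)) + 1237887) = 177855/((-1325908 + 777451) + 1237887) = 177855/(-548457 + 1237887) = 177855/689430 = 177855*(1/689430) = 11857/45962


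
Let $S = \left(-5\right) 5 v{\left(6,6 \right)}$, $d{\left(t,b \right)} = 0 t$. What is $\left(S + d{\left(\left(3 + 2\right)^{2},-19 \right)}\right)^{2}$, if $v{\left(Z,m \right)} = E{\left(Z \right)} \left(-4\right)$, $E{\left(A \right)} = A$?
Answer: $360000$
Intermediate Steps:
$v{\left(Z,m \right)} = - 4 Z$ ($v{\left(Z,m \right)} = Z \left(-4\right) = - 4 Z$)
$d{\left(t,b \right)} = 0$
$S = 600$ ($S = \left(-5\right) 5 \left(\left(-4\right) 6\right) = \left(-25\right) \left(-24\right) = 600$)
$\left(S + d{\left(\left(3 + 2\right)^{2},-19 \right)}\right)^{2} = \left(600 + 0\right)^{2} = 600^{2} = 360000$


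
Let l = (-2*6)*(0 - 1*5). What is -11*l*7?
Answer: -4620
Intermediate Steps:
l = 60 (l = -12*(0 - 5) = -12*(-5) = 60)
-11*l*7 = -11*60*7 = -660*7 = -4620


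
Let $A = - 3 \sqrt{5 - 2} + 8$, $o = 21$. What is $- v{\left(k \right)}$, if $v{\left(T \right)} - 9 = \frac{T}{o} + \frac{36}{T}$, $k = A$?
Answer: $- \frac{13337}{777} - \frac{719 \sqrt{3}}{259} \approx -21.973$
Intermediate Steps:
$A = 8 - 3 \sqrt{3}$ ($A = - 3 \sqrt{3} + 8 = 8 - 3 \sqrt{3} \approx 2.8038$)
$k = 8 - 3 \sqrt{3} \approx 2.8038$
$v{\left(T \right)} = 9 + \frac{36}{T} + \frac{T}{21}$ ($v{\left(T \right)} = 9 + \left(\frac{T}{21} + \frac{36}{T}\right) = 9 + \left(\frac{36}{T} + \frac{T}{21}\right) = 9 + \frac{36}{T} + \frac{T}{21}$)
$- v{\left(k \right)} = - (9 + \frac{36}{8 - 3 \sqrt{3}} + \frac{8 - 3 \sqrt{3}}{21}) = - (9 + \frac{36}{8 - 3 \sqrt{3}} + \left(\frac{8}{21} - \frac{\sqrt{3}}{7}\right)) = - (\frac{197}{21} + \frac{36}{8 - 3 \sqrt{3}} - \frac{\sqrt{3}}{7}) = - \frac{197}{21} - \frac{36}{8 - 3 \sqrt{3}} + \frac{\sqrt{3}}{7}$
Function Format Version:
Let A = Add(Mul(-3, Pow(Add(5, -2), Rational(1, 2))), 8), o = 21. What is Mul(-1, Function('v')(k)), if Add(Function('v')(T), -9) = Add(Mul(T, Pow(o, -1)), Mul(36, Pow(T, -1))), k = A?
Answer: Add(Rational(-13337, 777), Mul(Rational(-719, 259), Pow(3, Rational(1, 2)))) ≈ -21.973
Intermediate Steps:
A = Add(8, Mul(-3, Pow(3, Rational(1, 2)))) (A = Add(Mul(-3, Pow(3, Rational(1, 2))), 8) = Add(8, Mul(-3, Pow(3, Rational(1, 2)))) ≈ 2.8038)
k = Add(8, Mul(-3, Pow(3, Rational(1, 2)))) ≈ 2.8038
Function('v')(T) = Add(9, Mul(36, Pow(T, -1)), Mul(Rational(1, 21), T)) (Function('v')(T) = Add(9, Add(Mul(T, Pow(21, -1)), Mul(36, Pow(T, -1)))) = Add(9, Add(Mul(T, Rational(1, 21)), Mul(36, Pow(T, -1)))) = Add(9, Add(Mul(Rational(1, 21), T), Mul(36, Pow(T, -1)))) = Add(9, Add(Mul(36, Pow(T, -1)), Mul(Rational(1, 21), T))) = Add(9, Mul(36, Pow(T, -1)), Mul(Rational(1, 21), T)))
Mul(-1, Function('v')(k)) = Mul(-1, Add(9, Mul(36, Pow(Add(8, Mul(-3, Pow(3, Rational(1, 2)))), -1)), Mul(Rational(1, 21), Add(8, Mul(-3, Pow(3, Rational(1, 2))))))) = Mul(-1, Add(9, Mul(36, Pow(Add(8, Mul(-3, Pow(3, Rational(1, 2)))), -1)), Add(Rational(8, 21), Mul(Rational(-1, 7), Pow(3, Rational(1, 2)))))) = Mul(-1, Add(Rational(197, 21), Mul(36, Pow(Add(8, Mul(-3, Pow(3, Rational(1, 2)))), -1)), Mul(Rational(-1, 7), Pow(3, Rational(1, 2))))) = Add(Rational(-197, 21), Mul(-36, Pow(Add(8, Mul(-3, Pow(3, Rational(1, 2)))), -1)), Mul(Rational(1, 7), Pow(3, Rational(1, 2))))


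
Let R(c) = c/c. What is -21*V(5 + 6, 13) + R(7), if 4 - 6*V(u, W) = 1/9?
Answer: -227/18 ≈ -12.611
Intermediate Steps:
R(c) = 1
V(u, W) = 35/54 (V(u, W) = ⅔ - ⅙/9 = ⅔ - ⅙*⅑ = ⅔ - 1/54 = 35/54)
-21*V(5 + 6, 13) + R(7) = -21*35/54 + 1 = -245/18 + 1 = -227/18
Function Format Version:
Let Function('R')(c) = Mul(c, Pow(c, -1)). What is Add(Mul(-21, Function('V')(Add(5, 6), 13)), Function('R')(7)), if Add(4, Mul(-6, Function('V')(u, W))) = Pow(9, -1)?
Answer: Rational(-227, 18) ≈ -12.611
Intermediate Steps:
Function('R')(c) = 1
Function('V')(u, W) = Rational(35, 54) (Function('V')(u, W) = Add(Rational(2, 3), Mul(Rational(-1, 6), Pow(9, -1))) = Add(Rational(2, 3), Mul(Rational(-1, 6), Rational(1, 9))) = Add(Rational(2, 3), Rational(-1, 54)) = Rational(35, 54))
Add(Mul(-21, Function('V')(Add(5, 6), 13)), Function('R')(7)) = Add(Mul(-21, Rational(35, 54)), 1) = Add(Rational(-245, 18), 1) = Rational(-227, 18)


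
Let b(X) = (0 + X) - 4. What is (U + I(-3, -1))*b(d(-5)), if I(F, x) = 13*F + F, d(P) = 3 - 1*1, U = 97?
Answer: -110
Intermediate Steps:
d(P) = 2 (d(P) = 3 - 1 = 2)
b(X) = -4 + X (b(X) = X - 4 = -4 + X)
I(F, x) = 14*F
(U + I(-3, -1))*b(d(-5)) = (97 + 14*(-3))*(-4 + 2) = (97 - 42)*(-2) = 55*(-2) = -110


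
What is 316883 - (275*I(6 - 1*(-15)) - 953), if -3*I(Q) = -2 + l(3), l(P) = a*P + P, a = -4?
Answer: 950483/3 ≈ 3.1683e+5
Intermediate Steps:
l(P) = -3*P (l(P) = -4*P + P = -3*P)
I(Q) = 11/3 (I(Q) = -(-2 - 3*3)/3 = -(-2 - 9)/3 = -1/3*(-11) = 11/3)
316883 - (275*I(6 - 1*(-15)) - 953) = 316883 - (275*(11/3) - 953) = 316883 - (3025/3 - 953) = 316883 - 1*166/3 = 316883 - 166/3 = 950483/3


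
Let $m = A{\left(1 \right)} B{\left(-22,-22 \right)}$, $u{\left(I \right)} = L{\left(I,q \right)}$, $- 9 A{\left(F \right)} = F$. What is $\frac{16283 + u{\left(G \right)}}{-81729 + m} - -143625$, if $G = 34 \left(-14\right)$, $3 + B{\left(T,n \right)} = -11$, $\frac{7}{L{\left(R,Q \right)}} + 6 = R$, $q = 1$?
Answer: $\frac{50919825420159}{354533654} \approx 1.4362 \cdot 10^{5}$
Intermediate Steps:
$L{\left(R,Q \right)} = \frac{7}{-6 + R}$
$B{\left(T,n \right)} = -14$ ($B{\left(T,n \right)} = -3 - 11 = -14$)
$A{\left(F \right)} = - \frac{F}{9}$
$G = -476$
$u{\left(I \right)} = \frac{7}{-6 + I}$
$m = \frac{14}{9}$ ($m = \left(- \frac{1}{9}\right) 1 \left(-14\right) = \left(- \frac{1}{9}\right) \left(-14\right) = \frac{14}{9} \approx 1.5556$)
$\frac{16283 + u{\left(G \right)}}{-81729 + m} - -143625 = \frac{16283 + \frac{7}{-6 - 476}}{-81729 + \frac{14}{9}} - -143625 = \frac{16283 + \frac{7}{-482}}{- \frac{735547}{9}} + 143625 = \left(16283 + 7 \left(- \frac{1}{482}\right)\right) \left(- \frac{9}{735547}\right) + 143625 = \left(16283 - \frac{7}{482}\right) \left(- \frac{9}{735547}\right) + 143625 = \frac{7848399}{482} \left(- \frac{9}{735547}\right) + 143625 = - \frac{70635591}{354533654} + 143625 = \frac{50919825420159}{354533654}$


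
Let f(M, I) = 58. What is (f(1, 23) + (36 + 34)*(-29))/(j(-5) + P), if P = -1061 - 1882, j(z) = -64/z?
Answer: 9860/14651 ≈ 0.67299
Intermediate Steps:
P = -2943
(f(1, 23) + (36 + 34)*(-29))/(j(-5) + P) = (58 + (36 + 34)*(-29))/(-64/(-5) - 2943) = (58 + 70*(-29))/(-64*(-⅕) - 2943) = (58 - 2030)/(64/5 - 2943) = -1972/(-14651/5) = -1972*(-5/14651) = 9860/14651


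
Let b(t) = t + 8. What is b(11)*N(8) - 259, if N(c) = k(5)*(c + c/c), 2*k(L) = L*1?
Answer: 337/2 ≈ 168.50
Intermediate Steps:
b(t) = 8 + t
k(L) = L/2 (k(L) = (L*1)/2 = L/2)
N(c) = 5/2 + 5*c/2 (N(c) = ((½)*5)*(c + c/c) = 5*(c + 1)/2 = 5*(1 + c)/2 = 5/2 + 5*c/2)
b(11)*N(8) - 259 = (8 + 11)*(5/2 + (5/2)*8) - 259 = 19*(5/2 + 20) - 259 = 19*(45/2) - 259 = 855/2 - 259 = 337/2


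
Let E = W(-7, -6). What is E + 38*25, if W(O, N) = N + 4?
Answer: 948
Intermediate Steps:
W(O, N) = 4 + N
E = -2 (E = 4 - 6 = -2)
E + 38*25 = -2 + 38*25 = -2 + 950 = 948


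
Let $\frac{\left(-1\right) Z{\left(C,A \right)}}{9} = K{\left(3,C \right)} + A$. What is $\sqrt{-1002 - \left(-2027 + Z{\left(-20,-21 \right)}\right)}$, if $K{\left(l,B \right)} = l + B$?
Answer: $\sqrt{683} \approx 26.134$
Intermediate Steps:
$K{\left(l,B \right)} = B + l$
$Z{\left(C,A \right)} = -27 - 9 A - 9 C$ ($Z{\left(C,A \right)} = - 9 \left(\left(C + 3\right) + A\right) = - 9 \left(\left(3 + C\right) + A\right) = - 9 \left(3 + A + C\right) = -27 - 9 A - 9 C$)
$\sqrt{-1002 - \left(-2027 + Z{\left(-20,-21 \right)}\right)} = \sqrt{-1002 - \left(-2054 + 180 + 189\right)} = \sqrt{-1002 + \left(2027 - \left(-27 + 189 + 180\right)\right)} = \sqrt{-1002 + \left(2027 - 342\right)} = \sqrt{-1002 + 1685} = \sqrt{683}$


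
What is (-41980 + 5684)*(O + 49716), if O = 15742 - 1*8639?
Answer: -2062302424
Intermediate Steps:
O = 7103 (O = 15742 - 8639 = 7103)
(-41980 + 5684)*(O + 49716) = (-41980 + 5684)*(7103 + 49716) = -36296*56819 = -2062302424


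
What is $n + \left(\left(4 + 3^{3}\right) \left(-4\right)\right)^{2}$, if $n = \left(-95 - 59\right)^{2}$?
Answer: $39092$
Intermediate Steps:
$n = 23716$ ($n = \left(-154\right)^{2} = 23716$)
$n + \left(\left(4 + 3^{3}\right) \left(-4\right)\right)^{2} = 23716 + \left(\left(4 + 3^{3}\right) \left(-4\right)\right)^{2} = 23716 + \left(\left(4 + 27\right) \left(-4\right)\right)^{2} = 23716 + \left(31 \left(-4\right)\right)^{2} = 23716 + \left(-124\right)^{2} = 23716 + 15376 = 39092$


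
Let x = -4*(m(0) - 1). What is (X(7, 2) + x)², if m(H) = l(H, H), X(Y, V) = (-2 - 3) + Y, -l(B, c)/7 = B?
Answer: 36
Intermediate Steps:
l(B, c) = -7*B
X(Y, V) = -5 + Y
m(H) = -7*H
x = 4 (x = -4*(-7*0 - 1) = -4*(0 - 1) = -4*(-1) = 4)
(X(7, 2) + x)² = ((-5 + 7) + 4)² = (2 + 4)² = 6² = 36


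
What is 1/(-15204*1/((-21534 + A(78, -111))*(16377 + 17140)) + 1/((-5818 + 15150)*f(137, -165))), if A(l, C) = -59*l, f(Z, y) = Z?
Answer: 46664682620292/846419627 ≈ 55132.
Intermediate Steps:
1/(-15204*1/((-21534 + A(78, -111))*(16377 + 17140)) + 1/((-5818 + 15150)*f(137, -165))) = 1/(-15204*1/((-21534 - 59*78)*(16377 + 17140)) + 1/((-5818 + 15150)*137)) = 1/(-15204*1/(33517*(-21534 - 4602)) + (1/137)/9332) = 1/(-15204/((-26136*33517)) + (1/9332)*(1/137)) = 1/(-15204/(-876000312) + 1/1278484) = 1/(-15204*(-1/876000312) + 1/1278484) = 1/(1267/73000026 + 1/1278484) = 1/(846419627/46664682620292) = 46664682620292/846419627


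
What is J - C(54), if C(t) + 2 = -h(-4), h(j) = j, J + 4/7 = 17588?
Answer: 123098/7 ≈ 17585.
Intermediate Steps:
J = 123112/7 (J = -4/7 + 17588 = 123112/7 ≈ 17587.)
C(t) = 2 (C(t) = -2 - 1*(-4) = -2 + 4 = 2)
J - C(54) = 123112/7 - 1*2 = 123112/7 - 2 = 123098/7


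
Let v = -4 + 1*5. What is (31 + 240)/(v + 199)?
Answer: 271/200 ≈ 1.3550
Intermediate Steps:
v = 1 (v = -4 + 5 = 1)
(31 + 240)/(v + 199) = (31 + 240)/(1 + 199) = 271/200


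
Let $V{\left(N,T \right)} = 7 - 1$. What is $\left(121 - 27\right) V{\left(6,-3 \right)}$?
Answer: $564$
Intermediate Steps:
$V{\left(N,T \right)} = 6$ ($V{\left(N,T \right)} = 7 - 1 = 6$)
$\left(121 - 27\right) V{\left(6,-3 \right)} = \left(121 - 27\right) 6 = 94 \cdot 6 = 564$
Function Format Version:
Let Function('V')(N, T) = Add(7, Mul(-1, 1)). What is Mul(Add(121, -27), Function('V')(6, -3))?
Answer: 564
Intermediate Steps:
Function('V')(N, T) = 6 (Function('V')(N, T) = Add(7, -1) = 6)
Mul(Add(121, -27), Function('V')(6, -3)) = Mul(Add(121, -27), 6) = Mul(94, 6) = 564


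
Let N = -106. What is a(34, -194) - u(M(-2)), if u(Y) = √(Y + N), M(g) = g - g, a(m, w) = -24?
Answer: -24 - I*√106 ≈ -24.0 - 10.296*I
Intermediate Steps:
M(g) = 0
u(Y) = √(-106 + Y) (u(Y) = √(Y - 106) = √(-106 + Y))
a(34, -194) - u(M(-2)) = -24 - √(-106 + 0) = -24 - √(-106) = -24 - I*√106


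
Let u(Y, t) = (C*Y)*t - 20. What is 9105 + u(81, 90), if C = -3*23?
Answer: -493925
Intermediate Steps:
C = -69
u(Y, t) = -20 - 69*Y*t (u(Y, t) = (-69*Y)*t - 20 = -69*Y*t - 20 = -20 - 69*Y*t)
9105 + u(81, 90) = 9105 + (-20 - 69*81*90) = 9105 + (-20 - 503010) = 9105 - 503030 = -493925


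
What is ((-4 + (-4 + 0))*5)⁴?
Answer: 2560000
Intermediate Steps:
((-4 + (-4 + 0))*5)⁴ = ((-4 - 4)*5)⁴ = (-8*5)⁴ = (-40)⁴ = 2560000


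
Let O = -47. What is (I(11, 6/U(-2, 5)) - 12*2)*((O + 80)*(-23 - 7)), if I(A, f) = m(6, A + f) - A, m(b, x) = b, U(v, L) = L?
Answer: 28710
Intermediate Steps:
I(A, f) = 6 - A
(I(11, 6/U(-2, 5)) - 12*2)*((O + 80)*(-23 - 7)) = ((6 - 1*11) - 12*2)*((-47 + 80)*(-23 - 7)) = ((6 - 11) - 24)*(33*(-30)) = (-5 - 24)*(-990) = -29*(-990) = 28710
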